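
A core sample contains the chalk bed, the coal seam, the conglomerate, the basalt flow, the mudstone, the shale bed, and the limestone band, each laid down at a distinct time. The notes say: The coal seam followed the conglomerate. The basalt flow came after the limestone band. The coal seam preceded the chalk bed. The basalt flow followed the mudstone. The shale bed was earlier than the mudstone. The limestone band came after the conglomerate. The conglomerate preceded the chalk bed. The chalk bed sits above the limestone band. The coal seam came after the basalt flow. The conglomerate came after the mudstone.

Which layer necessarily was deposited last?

Every other layer has a chain of constraints placing it before the chalk bed, so the chalk bed is last.

the chalk bed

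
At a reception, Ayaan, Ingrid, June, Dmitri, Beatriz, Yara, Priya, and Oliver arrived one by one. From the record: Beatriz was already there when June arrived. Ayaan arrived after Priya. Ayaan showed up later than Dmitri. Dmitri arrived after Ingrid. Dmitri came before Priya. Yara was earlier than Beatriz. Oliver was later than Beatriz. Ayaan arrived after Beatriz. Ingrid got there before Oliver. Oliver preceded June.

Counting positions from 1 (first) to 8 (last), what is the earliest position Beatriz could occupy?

Yara must come before Beatriz — 1 forced predecessor.
Nothing else is forced ahead of Beatriz, so their earliest slot is position 1 + 1 = 2.

2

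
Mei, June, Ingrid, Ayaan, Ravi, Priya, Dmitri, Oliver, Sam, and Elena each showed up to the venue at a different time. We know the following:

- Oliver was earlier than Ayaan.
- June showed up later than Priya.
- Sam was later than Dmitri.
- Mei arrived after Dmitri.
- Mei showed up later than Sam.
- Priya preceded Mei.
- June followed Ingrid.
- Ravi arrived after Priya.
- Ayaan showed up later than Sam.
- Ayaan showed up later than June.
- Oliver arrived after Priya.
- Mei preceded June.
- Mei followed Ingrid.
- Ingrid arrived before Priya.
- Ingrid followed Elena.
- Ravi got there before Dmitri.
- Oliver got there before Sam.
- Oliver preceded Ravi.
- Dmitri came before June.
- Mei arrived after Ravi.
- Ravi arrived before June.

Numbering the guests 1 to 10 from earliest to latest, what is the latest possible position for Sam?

Sam must come before Ayaan, June, and Mei — 3 guests forced after them.
Everything else can be placed before Sam in some valid order, so Sam can sit as late as position 10 − 3 = 7.

7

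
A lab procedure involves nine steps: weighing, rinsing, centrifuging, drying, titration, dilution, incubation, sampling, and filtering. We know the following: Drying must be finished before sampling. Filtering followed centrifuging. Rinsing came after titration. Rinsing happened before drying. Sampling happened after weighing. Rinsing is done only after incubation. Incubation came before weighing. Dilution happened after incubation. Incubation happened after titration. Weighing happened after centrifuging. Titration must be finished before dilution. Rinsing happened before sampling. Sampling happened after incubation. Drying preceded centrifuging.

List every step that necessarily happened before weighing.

centrifuging, drying, incubation, rinsing, titration

Directly stated before weighing: centrifuging and incubation.
Drying reaches weighing via drying → centrifuging → weighing.
Rinsing reaches weighing via rinsing → drying → centrifuging → weighing.
Titration reaches weighing via titration → incubation → weighing.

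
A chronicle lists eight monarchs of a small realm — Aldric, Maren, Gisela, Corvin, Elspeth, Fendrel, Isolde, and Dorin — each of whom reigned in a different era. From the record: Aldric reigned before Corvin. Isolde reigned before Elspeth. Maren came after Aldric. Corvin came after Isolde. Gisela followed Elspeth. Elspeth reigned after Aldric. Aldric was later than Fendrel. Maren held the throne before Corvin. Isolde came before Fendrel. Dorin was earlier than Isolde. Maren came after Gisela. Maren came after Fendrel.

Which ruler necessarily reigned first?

Dorin has a chain of constraints placing them before every other ruler, so Dorin must be first.

Dorin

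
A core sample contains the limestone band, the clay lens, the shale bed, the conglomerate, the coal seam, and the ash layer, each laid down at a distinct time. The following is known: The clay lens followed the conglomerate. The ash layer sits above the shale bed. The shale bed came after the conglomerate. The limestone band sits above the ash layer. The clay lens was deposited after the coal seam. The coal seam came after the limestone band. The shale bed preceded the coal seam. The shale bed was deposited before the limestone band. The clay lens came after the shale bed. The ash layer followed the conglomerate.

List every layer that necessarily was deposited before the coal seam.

the ash layer, the conglomerate, the limestone band, the shale bed

Directly stated before the coal seam: the limestone band and the shale bed.
The ash layer reaches the coal seam via the ash layer → the limestone band → the coal seam.
The conglomerate reaches the coal seam via the conglomerate → the shale bed → the coal seam.
No chain forces the clay lens ahead of the coal seam.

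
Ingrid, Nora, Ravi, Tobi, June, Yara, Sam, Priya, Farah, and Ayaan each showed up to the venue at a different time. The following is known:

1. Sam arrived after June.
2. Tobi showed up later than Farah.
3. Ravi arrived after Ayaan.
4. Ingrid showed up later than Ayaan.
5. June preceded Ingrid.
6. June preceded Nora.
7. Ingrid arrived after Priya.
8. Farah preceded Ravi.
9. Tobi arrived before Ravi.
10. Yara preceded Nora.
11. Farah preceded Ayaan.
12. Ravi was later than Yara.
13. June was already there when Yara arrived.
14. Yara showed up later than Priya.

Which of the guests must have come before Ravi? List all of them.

Ayaan, Farah, June, Priya, Tobi, Yara

Directly stated before Ravi: Ayaan, Farah, Tobi, and Yara.
June reaches Ravi via June → Yara → Ravi.
Priya reaches Ravi via Priya → Yara → Ravi.
No chain forces Ingrid (or any of the others) ahead of Ravi.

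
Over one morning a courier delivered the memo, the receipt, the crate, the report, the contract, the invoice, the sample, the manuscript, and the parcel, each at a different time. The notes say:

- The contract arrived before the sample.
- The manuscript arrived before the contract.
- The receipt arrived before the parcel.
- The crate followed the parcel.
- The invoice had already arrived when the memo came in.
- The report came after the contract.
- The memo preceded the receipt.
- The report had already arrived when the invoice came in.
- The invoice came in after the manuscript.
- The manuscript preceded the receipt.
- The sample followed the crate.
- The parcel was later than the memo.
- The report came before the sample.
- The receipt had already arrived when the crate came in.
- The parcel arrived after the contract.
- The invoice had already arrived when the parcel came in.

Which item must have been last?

the sample

Every other item has a chain of constraints placing it before the sample, so the sample is last.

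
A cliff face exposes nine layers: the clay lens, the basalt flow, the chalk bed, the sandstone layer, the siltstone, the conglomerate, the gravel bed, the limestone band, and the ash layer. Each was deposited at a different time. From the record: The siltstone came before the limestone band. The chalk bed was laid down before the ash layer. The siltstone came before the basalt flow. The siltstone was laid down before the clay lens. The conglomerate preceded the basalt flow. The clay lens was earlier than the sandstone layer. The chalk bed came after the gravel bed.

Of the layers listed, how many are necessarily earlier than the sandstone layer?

Directly stated before the sandstone layer: the clay lens.
The siltstone reaches the sandstone layer via the siltstone → the clay lens → the sandstone layer.
That's the clay lens and the siltstone — 2 in all.

2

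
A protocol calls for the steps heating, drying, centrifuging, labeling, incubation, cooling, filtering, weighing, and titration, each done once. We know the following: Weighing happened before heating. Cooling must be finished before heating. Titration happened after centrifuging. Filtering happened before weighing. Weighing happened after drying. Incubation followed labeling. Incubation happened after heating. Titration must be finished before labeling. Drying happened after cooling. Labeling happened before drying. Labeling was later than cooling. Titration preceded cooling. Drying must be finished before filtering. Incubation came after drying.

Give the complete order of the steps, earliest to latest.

The constraints fix every adjacent pair, so only one ordering works:
centrifuging → titration → cooling → labeling → drying → filtering → weighing → heating → incubation.

centrifuging, titration, cooling, labeling, drying, filtering, weighing, heating, incubation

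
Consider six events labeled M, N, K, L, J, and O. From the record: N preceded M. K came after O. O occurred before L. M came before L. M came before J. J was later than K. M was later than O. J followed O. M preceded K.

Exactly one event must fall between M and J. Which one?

K

Tracing the constraints gives M → K → J, so K sits after M and before J.
No other event is forced both after M and before J.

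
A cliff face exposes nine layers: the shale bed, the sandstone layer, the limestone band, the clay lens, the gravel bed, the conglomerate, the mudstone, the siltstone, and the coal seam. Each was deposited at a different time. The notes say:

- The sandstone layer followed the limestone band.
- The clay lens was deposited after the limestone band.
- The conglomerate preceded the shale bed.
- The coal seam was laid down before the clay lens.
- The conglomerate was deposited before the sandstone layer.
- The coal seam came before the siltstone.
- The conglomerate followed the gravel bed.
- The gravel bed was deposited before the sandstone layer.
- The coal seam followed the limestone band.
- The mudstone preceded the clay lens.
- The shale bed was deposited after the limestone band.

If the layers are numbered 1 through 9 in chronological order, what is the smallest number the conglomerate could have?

The gravel bed must come before the conglomerate — 1 forced predecessor.
Nothing else is forced ahead of the conglomerate, so its earliest slot is position 1 + 1 = 2.

2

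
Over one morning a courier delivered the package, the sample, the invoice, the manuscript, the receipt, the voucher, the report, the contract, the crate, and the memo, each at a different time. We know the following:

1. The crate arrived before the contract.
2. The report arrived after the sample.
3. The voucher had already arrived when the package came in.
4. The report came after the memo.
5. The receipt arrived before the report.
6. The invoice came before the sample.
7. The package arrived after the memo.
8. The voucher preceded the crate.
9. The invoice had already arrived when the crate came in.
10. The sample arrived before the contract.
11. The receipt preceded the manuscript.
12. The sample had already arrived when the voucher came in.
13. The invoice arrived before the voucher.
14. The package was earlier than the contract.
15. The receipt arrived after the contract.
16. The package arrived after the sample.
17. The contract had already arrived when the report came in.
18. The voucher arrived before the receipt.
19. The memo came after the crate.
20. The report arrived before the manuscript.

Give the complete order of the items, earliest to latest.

the invoice, the sample, the voucher, the crate, the memo, the package, the contract, the receipt, the report, the manuscript

The constraints fix every adjacent pair, so only one ordering works:
the invoice → the sample → the voucher → the crate → the memo → the package → the contract → the receipt → the report → the manuscript.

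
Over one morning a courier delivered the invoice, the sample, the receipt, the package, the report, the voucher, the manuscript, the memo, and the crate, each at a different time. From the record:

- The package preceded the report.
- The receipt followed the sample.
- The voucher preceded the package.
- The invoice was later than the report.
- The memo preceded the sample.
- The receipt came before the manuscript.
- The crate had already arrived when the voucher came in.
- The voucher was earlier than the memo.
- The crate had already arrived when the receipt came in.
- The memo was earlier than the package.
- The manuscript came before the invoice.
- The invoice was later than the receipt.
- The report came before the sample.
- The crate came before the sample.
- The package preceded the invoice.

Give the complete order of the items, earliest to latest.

the crate, the voucher, the memo, the package, the report, the sample, the receipt, the manuscript, the invoice

The constraints fix every adjacent pair, so only one ordering works:
the crate → the voucher → the memo → the package → the report → the sample → the receipt → the manuscript → the invoice.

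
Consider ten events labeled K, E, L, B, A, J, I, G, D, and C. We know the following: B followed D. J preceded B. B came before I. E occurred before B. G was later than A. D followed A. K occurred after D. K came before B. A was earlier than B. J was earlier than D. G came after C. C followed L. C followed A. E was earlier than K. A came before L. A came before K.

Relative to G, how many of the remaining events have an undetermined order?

Forced before G: A, C, and L.
That leaves B, D, E, I, J, and K with no forced order relative to G — 6.

6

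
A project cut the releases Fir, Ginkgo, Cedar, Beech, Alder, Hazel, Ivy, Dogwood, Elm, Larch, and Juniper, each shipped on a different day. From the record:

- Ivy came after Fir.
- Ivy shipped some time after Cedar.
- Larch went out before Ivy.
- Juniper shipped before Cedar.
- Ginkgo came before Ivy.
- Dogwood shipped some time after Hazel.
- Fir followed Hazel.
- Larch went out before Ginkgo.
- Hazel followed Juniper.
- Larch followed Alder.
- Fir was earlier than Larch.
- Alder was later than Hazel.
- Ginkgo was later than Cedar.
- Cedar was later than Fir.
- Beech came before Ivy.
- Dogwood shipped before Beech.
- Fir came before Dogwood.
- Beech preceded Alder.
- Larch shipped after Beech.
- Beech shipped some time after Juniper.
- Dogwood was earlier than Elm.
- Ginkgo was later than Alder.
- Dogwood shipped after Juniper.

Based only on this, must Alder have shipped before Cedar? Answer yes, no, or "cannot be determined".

cannot be determined

No chain of stated constraints runs from Alder to Cedar, and none runs from Cedar to Alder either.
So the relative order of Alder and Cedar is not fixed by the given facts.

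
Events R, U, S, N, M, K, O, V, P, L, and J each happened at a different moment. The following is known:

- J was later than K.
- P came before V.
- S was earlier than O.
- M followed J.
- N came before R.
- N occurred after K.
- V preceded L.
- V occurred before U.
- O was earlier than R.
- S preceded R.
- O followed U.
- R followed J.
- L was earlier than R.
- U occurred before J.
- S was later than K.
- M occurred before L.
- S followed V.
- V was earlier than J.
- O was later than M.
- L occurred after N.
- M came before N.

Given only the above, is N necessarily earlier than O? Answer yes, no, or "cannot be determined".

No chain of stated constraints runs from N to O, and none runs from O to N either.
So the relative order of N and O is not fixed by the given facts.

cannot be determined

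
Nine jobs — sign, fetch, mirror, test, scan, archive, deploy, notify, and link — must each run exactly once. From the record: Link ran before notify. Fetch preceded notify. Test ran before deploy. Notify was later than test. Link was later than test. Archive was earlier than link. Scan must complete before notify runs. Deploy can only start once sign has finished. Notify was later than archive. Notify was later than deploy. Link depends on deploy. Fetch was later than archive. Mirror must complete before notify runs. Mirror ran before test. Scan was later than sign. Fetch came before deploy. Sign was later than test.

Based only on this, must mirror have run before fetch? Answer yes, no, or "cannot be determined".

cannot be determined

No chain of stated constraints runs from mirror to fetch, and none runs from fetch to mirror either.
So the relative order of mirror and fetch is not fixed by the given facts.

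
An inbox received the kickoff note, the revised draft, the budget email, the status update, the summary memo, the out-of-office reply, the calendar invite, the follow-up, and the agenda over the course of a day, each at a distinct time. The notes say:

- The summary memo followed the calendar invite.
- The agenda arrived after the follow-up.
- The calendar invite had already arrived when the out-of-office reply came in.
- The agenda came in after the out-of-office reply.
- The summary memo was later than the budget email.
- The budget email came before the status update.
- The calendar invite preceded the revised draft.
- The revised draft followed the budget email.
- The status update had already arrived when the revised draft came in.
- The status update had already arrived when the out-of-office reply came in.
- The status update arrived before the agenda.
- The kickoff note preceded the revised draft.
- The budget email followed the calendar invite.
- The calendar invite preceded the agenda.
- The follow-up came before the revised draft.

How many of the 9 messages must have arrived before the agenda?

Directly stated before the agenda: the calendar invite, the follow-up, the out-of-office reply, and the status update.
The budget email reaches the agenda via the budget email → the status update → the agenda.
That's the budget email, the calendar invite, the follow-up, the out-of-office reply, and the status update — 5 in all.

5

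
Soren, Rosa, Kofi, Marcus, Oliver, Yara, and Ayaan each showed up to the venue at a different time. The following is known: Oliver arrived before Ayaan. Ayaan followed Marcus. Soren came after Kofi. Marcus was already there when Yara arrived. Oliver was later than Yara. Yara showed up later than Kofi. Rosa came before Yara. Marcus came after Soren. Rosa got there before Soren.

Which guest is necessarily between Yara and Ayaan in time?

Oliver

Tracing the constraints gives Yara → Oliver → Ayaan, so Oliver sits after Yara and before Ayaan.
No other guest is forced both after Yara and before Ayaan.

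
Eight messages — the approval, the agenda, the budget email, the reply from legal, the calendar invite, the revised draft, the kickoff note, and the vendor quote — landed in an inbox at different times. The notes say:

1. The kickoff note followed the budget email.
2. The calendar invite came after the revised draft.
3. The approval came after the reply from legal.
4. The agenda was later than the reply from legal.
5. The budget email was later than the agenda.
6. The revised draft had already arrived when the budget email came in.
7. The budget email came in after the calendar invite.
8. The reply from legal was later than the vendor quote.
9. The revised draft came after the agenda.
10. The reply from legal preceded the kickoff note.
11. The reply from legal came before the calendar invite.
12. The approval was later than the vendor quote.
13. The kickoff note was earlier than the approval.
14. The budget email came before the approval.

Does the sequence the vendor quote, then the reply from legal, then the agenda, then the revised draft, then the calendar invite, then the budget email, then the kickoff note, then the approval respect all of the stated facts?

yes

Check each stated constraint against the proposed order — e.g. the reply from legal is ahead of the approval; the vendor quote is ahead of the approval. Every pair is in the required order; nothing is violated.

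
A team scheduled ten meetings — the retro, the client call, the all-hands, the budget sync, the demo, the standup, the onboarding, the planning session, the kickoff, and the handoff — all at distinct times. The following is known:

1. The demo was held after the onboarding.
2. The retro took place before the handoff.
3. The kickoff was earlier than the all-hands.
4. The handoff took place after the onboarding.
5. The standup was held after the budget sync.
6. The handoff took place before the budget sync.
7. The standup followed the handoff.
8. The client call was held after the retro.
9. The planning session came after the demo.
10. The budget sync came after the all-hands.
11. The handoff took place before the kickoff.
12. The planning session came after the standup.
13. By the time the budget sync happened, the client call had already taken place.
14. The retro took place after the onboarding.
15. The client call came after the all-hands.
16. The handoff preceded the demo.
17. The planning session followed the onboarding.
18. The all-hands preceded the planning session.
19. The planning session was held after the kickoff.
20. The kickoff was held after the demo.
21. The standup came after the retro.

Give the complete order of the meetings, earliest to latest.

the onboarding, the retro, the handoff, the demo, the kickoff, the all-hands, the client call, the budget sync, the standup, the planning session

The constraints fix every adjacent pair, so only one ordering works:
the onboarding → the retro → the handoff → the demo → the kickoff → the all-hands → the client call → the budget sync → the standup → the planning session.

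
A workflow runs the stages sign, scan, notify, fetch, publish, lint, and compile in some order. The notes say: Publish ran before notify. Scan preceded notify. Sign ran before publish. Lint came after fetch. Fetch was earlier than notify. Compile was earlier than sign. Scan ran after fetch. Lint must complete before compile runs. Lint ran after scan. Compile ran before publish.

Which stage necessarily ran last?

notify

Every other stage has a chain of constraints placing it before notify, so notify is last.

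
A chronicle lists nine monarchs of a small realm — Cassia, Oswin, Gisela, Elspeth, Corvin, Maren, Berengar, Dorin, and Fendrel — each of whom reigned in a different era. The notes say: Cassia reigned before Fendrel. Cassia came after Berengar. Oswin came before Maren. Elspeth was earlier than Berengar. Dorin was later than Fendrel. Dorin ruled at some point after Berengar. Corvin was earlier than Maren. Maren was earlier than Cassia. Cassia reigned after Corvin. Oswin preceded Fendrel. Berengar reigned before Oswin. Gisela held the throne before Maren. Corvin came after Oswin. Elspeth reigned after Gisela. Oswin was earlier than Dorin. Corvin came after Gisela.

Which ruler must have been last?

Every other ruler has a chain of constraints placing them before Dorin, so Dorin is last.

Dorin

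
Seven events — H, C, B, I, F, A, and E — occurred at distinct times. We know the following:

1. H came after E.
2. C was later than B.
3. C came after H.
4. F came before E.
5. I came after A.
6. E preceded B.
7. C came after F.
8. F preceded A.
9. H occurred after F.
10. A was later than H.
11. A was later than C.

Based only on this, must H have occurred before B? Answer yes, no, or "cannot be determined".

No chain of stated constraints runs from H to B, and none runs from B to H either.
So the relative order of H and B is not fixed by the given facts.

cannot be determined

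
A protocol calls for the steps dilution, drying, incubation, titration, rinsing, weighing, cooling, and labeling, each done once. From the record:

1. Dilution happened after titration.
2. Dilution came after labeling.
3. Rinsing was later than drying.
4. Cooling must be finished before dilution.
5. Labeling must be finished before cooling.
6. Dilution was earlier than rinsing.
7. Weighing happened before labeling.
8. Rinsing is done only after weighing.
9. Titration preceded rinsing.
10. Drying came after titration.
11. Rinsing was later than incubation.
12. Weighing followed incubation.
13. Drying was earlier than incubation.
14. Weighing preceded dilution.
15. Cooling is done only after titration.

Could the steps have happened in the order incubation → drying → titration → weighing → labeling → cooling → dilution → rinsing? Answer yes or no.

The constraints require titration before drying, but in the proposed sequence drying appears ahead of titration. That one violation is enough.

no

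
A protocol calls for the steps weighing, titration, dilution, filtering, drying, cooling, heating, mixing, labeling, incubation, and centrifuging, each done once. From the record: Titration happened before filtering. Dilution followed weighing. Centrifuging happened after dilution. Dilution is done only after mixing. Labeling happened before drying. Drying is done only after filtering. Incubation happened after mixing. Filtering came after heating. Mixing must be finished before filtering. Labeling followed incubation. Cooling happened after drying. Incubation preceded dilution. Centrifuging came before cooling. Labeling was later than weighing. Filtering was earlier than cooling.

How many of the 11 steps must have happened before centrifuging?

Directly stated before centrifuging: dilution.
Incubation reaches centrifuging via incubation → dilution → centrifuging.
Mixing reaches centrifuging via mixing → dilution → centrifuging.
Weighing reaches centrifuging via weighing → dilution → centrifuging.
No chain forces cooling (or any of the others) ahead of centrifuging.
That's dilution, incubation, mixing, and weighing — 4 in all.

4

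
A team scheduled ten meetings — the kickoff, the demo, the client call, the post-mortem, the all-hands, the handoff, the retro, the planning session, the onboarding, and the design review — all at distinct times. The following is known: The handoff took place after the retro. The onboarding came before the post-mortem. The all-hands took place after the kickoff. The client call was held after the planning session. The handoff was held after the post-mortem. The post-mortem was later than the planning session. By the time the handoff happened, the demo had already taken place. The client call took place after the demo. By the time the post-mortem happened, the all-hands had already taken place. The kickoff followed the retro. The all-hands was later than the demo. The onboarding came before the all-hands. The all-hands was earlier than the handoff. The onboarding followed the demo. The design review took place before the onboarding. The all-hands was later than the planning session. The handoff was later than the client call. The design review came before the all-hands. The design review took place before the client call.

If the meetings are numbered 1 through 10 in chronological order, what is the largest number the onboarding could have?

The onboarding must come before the all-hands, the handoff, and the post-mortem — 3 meetings forced after it.
Everything else can be placed before the onboarding in some valid order, so the onboarding can sit as late as position 10 − 3 = 7.

7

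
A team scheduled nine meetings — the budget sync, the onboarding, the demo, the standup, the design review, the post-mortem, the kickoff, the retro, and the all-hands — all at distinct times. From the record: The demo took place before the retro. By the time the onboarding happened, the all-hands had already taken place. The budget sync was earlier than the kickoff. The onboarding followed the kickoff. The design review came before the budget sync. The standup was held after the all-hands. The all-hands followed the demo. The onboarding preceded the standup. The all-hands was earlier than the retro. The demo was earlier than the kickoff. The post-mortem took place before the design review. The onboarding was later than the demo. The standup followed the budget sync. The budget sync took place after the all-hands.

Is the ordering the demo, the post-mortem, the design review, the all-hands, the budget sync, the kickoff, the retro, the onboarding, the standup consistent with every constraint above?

yes

Check each stated constraint against the proposed order — e.g. the demo is ahead of the retro; the demo is ahead of the onboarding. Every pair is in the required order; nothing is violated.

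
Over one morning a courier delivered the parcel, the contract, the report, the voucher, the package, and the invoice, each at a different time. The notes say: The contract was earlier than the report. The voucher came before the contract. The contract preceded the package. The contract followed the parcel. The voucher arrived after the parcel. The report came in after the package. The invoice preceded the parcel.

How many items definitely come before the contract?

Directly stated before the contract: the parcel and the voucher.
The invoice reaches the contract via the invoice → the parcel → the contract.
No chain forces the package (or any of the others) ahead of the contract.
That's the invoice, the parcel, and the voucher — 3 in all.

3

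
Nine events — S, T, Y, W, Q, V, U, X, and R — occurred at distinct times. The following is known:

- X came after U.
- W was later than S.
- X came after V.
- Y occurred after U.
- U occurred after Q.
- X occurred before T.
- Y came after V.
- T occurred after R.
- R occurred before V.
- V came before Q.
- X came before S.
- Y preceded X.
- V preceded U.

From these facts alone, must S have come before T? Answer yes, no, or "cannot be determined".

No chain of stated constraints runs from S to T, and none runs from T to S either.
So the relative order of S and T is not fixed by the given facts.

cannot be determined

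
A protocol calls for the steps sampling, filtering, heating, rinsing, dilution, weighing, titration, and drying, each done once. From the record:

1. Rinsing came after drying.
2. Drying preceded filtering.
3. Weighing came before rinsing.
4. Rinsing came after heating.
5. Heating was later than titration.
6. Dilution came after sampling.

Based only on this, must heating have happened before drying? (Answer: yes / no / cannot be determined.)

No chain of stated constraints runs from heating to drying, and none runs from drying to heating either.
So the relative order of heating and drying is not fixed by the given facts.

cannot be determined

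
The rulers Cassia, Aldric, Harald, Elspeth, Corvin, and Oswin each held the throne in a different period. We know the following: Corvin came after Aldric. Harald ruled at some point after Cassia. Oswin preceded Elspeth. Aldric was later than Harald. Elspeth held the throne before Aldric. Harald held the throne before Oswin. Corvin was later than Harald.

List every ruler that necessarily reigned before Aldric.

Cassia, Elspeth, Harald, Oswin

Directly stated before Aldric: Elspeth and Harald.
Cassia reaches Aldric via Cassia → Harald → Aldric.
Oswin reaches Aldric via Oswin → Elspeth → Aldric.
No chain forces Corvin ahead of Aldric.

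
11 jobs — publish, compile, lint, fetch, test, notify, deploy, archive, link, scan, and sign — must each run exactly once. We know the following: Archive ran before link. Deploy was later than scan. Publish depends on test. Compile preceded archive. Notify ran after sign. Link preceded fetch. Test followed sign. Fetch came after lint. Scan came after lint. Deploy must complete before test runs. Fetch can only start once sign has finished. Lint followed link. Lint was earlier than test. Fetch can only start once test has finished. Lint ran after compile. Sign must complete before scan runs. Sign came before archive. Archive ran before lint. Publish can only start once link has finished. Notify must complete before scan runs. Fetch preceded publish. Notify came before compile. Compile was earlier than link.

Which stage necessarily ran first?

sign

Sign has a chain of constraints placing it before every other stage, so sign must be first.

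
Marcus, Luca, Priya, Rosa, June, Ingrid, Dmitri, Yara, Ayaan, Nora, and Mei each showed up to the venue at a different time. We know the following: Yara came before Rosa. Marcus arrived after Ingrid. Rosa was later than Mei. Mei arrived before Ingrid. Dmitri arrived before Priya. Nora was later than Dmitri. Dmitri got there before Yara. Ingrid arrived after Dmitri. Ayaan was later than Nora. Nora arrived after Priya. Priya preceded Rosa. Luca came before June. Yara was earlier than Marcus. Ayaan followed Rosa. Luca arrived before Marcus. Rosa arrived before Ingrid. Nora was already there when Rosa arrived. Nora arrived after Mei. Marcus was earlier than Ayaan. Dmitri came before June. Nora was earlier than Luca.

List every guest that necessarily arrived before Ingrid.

Directly stated before Ingrid: Dmitri, Mei, and Rosa.
Nora reaches Ingrid via Nora → Rosa → Ingrid.
Priya reaches Ingrid via Priya → Rosa → Ingrid.
Yara reaches Ingrid via Yara → Rosa → Ingrid.
No chain forces Luca (or any of the others) ahead of Ingrid.

Dmitri, Mei, Nora, Priya, Rosa, Yara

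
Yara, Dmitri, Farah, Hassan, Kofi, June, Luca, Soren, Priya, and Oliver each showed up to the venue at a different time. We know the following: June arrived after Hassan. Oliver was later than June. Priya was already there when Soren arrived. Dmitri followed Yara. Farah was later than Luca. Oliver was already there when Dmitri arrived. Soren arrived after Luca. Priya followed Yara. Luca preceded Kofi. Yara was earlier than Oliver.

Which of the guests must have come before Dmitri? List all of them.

Hassan, June, Oliver, Yara

Directly stated before Dmitri: Oliver and Yara.
Hassan reaches Dmitri via Hassan → June → Oliver → Dmitri.
June reaches Dmitri via June → Oliver → Dmitri.
No chain forces Soren (or any of the others) ahead of Dmitri.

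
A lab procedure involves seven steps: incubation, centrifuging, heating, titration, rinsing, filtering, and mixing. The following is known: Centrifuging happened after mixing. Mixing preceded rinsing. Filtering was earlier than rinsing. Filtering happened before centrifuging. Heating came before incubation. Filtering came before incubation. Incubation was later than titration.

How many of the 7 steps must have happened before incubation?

3

Directly stated before incubation: filtering, heating, and titration.
No chain forces centrifuging (or any of the others) ahead of incubation.
That's filtering, heating, and titration — 3 in all.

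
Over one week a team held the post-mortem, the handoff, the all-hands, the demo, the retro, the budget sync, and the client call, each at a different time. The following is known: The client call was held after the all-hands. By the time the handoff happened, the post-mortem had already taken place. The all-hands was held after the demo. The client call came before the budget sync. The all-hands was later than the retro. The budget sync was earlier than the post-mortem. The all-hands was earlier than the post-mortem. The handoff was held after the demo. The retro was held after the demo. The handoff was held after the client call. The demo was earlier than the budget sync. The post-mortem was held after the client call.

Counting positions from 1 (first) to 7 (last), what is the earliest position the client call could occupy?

The all-hands, the demo, and the retro must all come before the client call — 3 forced predecessors.
Nothing else is forced ahead of the client call, so its earliest slot is position 3 + 1 = 4.

4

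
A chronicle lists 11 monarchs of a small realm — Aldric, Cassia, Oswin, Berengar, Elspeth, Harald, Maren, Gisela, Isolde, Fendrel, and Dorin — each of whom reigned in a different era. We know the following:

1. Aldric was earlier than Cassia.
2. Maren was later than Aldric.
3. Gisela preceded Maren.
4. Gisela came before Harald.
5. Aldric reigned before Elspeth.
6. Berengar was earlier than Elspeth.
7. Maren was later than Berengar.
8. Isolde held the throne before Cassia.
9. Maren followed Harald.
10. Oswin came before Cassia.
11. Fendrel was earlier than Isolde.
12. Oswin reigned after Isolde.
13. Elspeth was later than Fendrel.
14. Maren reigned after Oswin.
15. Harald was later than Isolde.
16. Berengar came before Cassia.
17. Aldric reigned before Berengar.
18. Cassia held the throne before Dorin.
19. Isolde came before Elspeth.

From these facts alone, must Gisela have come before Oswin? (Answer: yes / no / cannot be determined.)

No chain of stated constraints runs from Gisela to Oswin, and none runs from Oswin to Gisela either.
So the relative order of Gisela and Oswin is not fixed by the given facts.

cannot be determined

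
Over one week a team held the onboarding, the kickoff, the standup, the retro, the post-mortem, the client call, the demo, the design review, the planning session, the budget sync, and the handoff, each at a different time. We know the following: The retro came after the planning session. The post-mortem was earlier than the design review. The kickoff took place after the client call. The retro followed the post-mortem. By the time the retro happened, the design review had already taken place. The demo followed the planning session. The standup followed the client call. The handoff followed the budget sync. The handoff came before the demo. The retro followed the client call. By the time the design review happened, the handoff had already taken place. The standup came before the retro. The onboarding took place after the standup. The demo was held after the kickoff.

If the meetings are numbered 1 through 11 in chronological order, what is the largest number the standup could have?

The standup must come before the onboarding and the retro — 2 meetings forced after it.
Everything else can be placed before the standup in some valid order, so the standup can sit as late as position 11 − 2 = 9.

9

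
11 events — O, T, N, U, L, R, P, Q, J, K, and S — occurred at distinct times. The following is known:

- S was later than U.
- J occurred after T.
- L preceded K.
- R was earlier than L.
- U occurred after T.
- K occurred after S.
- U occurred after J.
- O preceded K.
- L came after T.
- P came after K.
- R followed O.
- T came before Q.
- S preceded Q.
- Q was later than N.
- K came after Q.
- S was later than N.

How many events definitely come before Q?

5

Directly stated before Q: N, S, and T.
J reaches Q via J → U → S → Q.
U reaches Q via U → S → Q.
That's J, N, S, T, and U — 5 in all.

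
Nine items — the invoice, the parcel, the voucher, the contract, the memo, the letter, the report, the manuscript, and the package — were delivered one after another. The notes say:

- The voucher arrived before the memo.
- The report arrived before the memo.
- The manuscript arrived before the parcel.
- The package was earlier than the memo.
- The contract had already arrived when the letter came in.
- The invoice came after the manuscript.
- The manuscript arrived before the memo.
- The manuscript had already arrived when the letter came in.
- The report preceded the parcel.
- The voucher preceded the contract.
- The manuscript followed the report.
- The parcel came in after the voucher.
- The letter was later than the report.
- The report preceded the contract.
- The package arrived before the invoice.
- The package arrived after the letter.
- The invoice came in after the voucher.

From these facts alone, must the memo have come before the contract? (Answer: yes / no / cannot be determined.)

Tracing the constraints gives the contract → the letter → the package → the memo, so the contract must come before the memo.
That means the memo cannot be before the contract.

no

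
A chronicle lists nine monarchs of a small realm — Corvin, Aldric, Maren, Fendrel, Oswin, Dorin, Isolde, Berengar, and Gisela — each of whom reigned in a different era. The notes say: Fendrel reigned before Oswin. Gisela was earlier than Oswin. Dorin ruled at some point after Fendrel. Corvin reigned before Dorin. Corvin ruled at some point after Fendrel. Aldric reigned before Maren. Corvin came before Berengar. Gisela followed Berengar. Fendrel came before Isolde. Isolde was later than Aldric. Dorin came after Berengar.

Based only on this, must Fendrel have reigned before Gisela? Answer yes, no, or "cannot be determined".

Chain the constraints: Fendrel → Corvin → Berengar → Gisela. Each link is directly stated, so Fendrel comes before Gisela.

yes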